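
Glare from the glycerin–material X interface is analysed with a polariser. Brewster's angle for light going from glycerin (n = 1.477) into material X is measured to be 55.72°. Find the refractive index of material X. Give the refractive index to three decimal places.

n ≈ 2.167

Brewster's law: tan θ_B = n₂/n₁ (light incident in glycerin, refracted into material X).
n₂ = n₁ tan θ_B = 1.477 × tan 55.72° = 2.167.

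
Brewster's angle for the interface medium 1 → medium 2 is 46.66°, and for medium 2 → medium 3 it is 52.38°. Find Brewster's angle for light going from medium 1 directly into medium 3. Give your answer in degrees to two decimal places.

Each Brewster angle gives a ratio: n₂/n₁ = tan 46.66° = 1.0597, n₃/n₂ = tan 52.38° = 1.2976.
n₃/n₁ = 1.3750. Then tan θ_B(1→3) = n₃/n₁, so θ_B(1→3) = arctan(1.3750) = 53.97°.

θ_B ≈ 53.97°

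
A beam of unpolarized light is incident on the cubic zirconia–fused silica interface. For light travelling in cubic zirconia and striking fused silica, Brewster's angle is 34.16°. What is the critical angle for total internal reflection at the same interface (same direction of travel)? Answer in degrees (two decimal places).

tan θ_B = n₂/n₁ = tan 34.16° = 0.6786.
Total internal reflection: sin θ_c = n₂/n₁ = 0.6786.
θ_c = arcsin(0.6786) = 42.73°.

θ_c ≈ 42.73°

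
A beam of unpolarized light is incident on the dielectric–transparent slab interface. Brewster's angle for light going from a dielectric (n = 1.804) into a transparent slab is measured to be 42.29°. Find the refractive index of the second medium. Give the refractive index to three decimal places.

Full polarization of the reflected beam means tan θ_B = n₂/n₁, where n₁ is the incident medium (a dielectric).
n₂ = n₁ tan θ_B = 1.804 × tan 42.29° = 1.641.

n ≈ 1.641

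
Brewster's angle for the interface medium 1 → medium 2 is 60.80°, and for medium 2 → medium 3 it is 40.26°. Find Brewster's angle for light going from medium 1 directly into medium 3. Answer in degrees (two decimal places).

θ_B ≈ 56.58°

n₂/n₁ = tan 60.80° = 1.7893 and n₃/n₂ = tan 40.26° = 0.8469.
So n₃/n₁ = (n₂/n₁)(n₃/n₂) = 1.7893 × 0.8469 = 1.5153.
θ_B(1→3) = arctan(1.5153) = 56.58°.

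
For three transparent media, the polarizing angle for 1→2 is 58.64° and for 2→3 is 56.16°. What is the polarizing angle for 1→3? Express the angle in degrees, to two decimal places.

n₂/n₁ = tan 58.64° = 1.6408 and n₃/n₂ = tan 56.16° = 1.4915.
Multiplying, n₃/n₁ = 1.6408 × 1.4915 = 2.4474, and θ_B(1→3) = arctan 2.4474 = 67.77°.

θ_B ≈ 67.77°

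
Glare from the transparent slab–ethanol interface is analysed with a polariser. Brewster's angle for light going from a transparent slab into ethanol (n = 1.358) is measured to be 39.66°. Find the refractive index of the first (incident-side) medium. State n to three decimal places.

n ≈ 1.638

Full polarization of the reflected beam means tan θ_B = n₂/n₁, where n₁ is the incident medium (a transparent slab).
n₁ = n₂ / tan θ_B = 1.358 / tan 39.66° = 1.638.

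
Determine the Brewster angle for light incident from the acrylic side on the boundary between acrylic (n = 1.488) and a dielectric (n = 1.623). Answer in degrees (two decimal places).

θ_B ≈ 47.48°

The reflected p-component vanishes when tan θ_B = n₂/n₁.
tan θ_B = n₂/n₁ = 1.623/1.488 = 1.0907.
θ_B = arctan(1.0907) = 47.48°.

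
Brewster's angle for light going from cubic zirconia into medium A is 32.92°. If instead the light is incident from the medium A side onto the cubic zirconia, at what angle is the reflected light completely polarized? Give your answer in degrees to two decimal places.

The two Brewster angles are complementary: θ_B' = 90° − θ_B = 90° − 32.92° = 57.08°.

θ_B' ≈ 57.08°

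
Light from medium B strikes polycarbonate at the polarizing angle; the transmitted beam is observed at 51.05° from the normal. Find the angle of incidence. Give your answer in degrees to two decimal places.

θ_B ≈ 38.95°

At Brewster's angle the reflected and refracted rays are perpendicular, so θ_B + θ_t = 90°.
θ_B = 90° − 51.05° = 38.95°.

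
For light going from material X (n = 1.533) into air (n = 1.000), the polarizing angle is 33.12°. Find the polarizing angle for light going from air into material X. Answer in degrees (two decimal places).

The two Brewster angles are complementary: θ_B' = 90° − θ_B = 90° − 33.12° = 56.88°.

θ_B' ≈ 56.88°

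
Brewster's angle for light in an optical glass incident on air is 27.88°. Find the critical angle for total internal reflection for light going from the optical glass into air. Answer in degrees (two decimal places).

θ_c ≈ 31.94°

tan θ_B = n₂/n₁ = tan 27.88° = 0.5290.
Total internal reflection: sin θ_c = n₂/n₁ = 0.5290.
θ_c = arcsin(0.5290) = 31.94°.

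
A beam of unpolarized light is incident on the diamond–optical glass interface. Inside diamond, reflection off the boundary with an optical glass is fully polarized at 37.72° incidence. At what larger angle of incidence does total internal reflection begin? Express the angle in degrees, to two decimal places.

θ_c ≈ 50.66°

n₂/n₁ = tan 37.72° = 0.7734; the critical angle satisfies sin θ_c = n₂/n₁.
θ_c = arcsin(0.7734) = 50.66°.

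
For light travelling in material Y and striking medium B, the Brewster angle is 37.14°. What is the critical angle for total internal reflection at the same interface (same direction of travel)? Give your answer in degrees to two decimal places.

tan θ_B = n₂/n₁ = tan 37.14° = 0.7574.
Total internal reflection: sin θ_c = n₂/n₁ = 0.7574.
θ_c = arcsin(0.7574) = 49.23°.

θ_c ≈ 49.23°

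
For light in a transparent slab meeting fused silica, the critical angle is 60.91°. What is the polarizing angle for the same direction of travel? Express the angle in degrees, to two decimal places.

n₂/n₁ = sin θ_c = sin 60.91° = 0.8739.
tan θ_B equals the same ratio, so θ_B = arctan(0.8739) = 41.15°.

θ_B ≈ 41.15°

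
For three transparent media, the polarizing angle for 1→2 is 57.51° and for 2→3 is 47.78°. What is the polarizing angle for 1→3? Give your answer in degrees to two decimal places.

n₂/n₁ = tan 57.51° = 1.5703 and n₃/n₂ = tan 47.78° = 1.1021.
n₃/n₁ = 1.7306. Then tan θ_B(1→3) = n₃/n₁, so θ_B(1→3) = arctan(1.7306) = 59.98°.

θ_B ≈ 59.98°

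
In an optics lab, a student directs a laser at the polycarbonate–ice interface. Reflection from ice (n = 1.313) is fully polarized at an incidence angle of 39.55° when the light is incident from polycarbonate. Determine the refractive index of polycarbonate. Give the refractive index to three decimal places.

n ≈ 1.590

Brewster's law: tan θ_B = n₂/n₁ (light incident in polycarbonate, refracted into ice).
n₁ = n₂ / tan θ_B = 1.313 / tan 39.55° = 1.590.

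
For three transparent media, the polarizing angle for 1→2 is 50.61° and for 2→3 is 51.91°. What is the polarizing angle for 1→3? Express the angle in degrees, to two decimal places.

Each Brewster angle gives a ratio: n₂/n₁ = tan 50.61° = 1.2179, n₃/n₂ = tan 51.91° = 1.2758.
Multiplying, n₃/n₁ = 1.2179 × 1.2758 = 1.5537, and θ_B(1→3) = arctan 1.5537 = 57.23°.

θ_B ≈ 57.23°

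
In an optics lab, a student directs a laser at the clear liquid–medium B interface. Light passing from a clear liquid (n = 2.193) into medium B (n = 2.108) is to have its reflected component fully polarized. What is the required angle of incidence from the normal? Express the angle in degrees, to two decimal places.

The reflected p-component vanishes when tan θ_B = n₂/n₁.
Brewster's condition: tan θ_B = n₂/n₁ = 2.108/2.193 = 0.9612. Taking the arctangent, θ_B = 43.87°.

θ_B ≈ 43.87°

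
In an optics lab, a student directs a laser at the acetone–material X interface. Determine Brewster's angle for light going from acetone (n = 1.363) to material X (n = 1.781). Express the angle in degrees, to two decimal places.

Brewster's condition: tan θ_B = n₂/n₁ = 1.781/1.363 = 1.3067.
θ_B = arctan(1.3067) = 52.57°.

θ_B ≈ 52.57°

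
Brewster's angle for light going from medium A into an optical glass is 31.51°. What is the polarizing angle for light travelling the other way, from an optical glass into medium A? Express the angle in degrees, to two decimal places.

Reversing the direction swaps n₁ and n₂, so tan θ_B' = 1/tan θ_B and θ_B' = 90° − θ_B.
Hence θ_B' = 90° − 31.51° = 58.49°.

θ_B' ≈ 58.49°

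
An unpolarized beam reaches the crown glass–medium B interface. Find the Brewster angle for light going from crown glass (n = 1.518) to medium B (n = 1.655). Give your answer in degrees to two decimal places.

θ_B ≈ 47.47°

Here n₂/n₁ = 1.655/1.518 = 1.0903, and Brewster's law gives tan θ_B = n₂/n₁.
θ_B = arctan(1.0903) = 47.47°.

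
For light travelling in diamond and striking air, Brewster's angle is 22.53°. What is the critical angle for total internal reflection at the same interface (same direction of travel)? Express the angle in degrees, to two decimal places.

n₂/n₁ = tan 22.53° = 0.4148; the critical angle satisfies sin θ_c = n₂/n₁.
θ_c = arcsin(0.4148) = 24.51°.

θ_c ≈ 24.51°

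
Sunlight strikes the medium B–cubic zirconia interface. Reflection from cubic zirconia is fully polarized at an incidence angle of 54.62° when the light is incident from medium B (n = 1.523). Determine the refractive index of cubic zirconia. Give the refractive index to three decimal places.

Full polarization of the reflected beam means tan θ_B = n₂/n₁, where n₁ is the incident medium (medium B).
n₂ = n₁ tan θ_B = 1.523 × tan 54.62° = 2.145.

n ≈ 2.145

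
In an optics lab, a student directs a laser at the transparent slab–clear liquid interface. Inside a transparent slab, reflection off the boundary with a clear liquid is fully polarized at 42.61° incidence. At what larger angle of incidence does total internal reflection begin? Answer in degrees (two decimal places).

θ_c ≈ 66.91°

tan θ_B = n₂/n₁ = tan 42.61° = 0.9199.
Total internal reflection: sin θ_c = n₂/n₁ = 0.9199.
θ_c = arcsin(0.9199) = 66.91°.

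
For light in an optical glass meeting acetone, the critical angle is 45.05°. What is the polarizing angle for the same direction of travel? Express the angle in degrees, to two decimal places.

sin θ_c = n₂/n₁, so n₂/n₁ = sin 45.05° = 0.7077.
Brewster: tan θ_B = n₂/n₁ = 0.7077.
θ_B = arctan(0.7077) = 35.29°.

θ_B ≈ 35.29°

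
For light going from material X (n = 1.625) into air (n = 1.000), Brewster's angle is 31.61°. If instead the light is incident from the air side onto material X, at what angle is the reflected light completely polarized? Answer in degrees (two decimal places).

θ_B' ≈ 58.39°

tan θ_B' = n₁/n₂ = 1/tan θ_B, so θ_B' = 90° − θ_B.
θ_B' = 90° − 31.61° = 58.39°.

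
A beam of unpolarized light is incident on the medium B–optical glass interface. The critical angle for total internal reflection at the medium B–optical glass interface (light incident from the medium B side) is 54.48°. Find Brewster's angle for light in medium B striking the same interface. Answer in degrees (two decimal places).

n₂/n₁ = sin θ_c = sin 54.48° = 0.8139.
tan θ_B equals the same ratio, so θ_B = arctan(0.8139) = 39.14°.

θ_B ≈ 39.14°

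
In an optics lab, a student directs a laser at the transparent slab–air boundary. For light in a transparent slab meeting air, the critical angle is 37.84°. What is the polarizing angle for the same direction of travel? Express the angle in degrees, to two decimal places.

At the critical angle sin θ_c = n₂/n₁, giving n₂/n₁ = sin 37.84° = 0.6135.
Then tan θ_B = n₂/n₁ = 0.6135, so θ_B = arctan 0.6135 = 31.53°.

θ_B ≈ 31.53°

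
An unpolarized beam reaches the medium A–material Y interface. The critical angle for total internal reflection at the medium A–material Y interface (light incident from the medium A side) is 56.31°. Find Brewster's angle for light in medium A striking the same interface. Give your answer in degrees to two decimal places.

θ_B ≈ 39.76°

sin θ_c = n₂/n₁, so n₂/n₁ = sin 56.31° = 0.8321.
Brewster: tan θ_B = n₂/n₁ = 0.8321.
θ_B = arctan(0.8321) = 39.76°.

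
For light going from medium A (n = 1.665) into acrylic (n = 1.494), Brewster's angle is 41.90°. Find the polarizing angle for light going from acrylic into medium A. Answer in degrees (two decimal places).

θ_B' ≈ 48.10°

tan θ_B' = n₁/n₂ = 1/tan θ_B, so θ_B' = 90° − θ_B.
θ_B' = 90° − 41.90° = 48.10°.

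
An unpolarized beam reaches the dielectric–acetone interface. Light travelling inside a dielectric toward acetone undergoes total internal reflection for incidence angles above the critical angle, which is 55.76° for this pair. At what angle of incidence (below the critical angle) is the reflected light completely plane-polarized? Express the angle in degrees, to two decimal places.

sin θ_c = n₂/n₁, so n₂/n₁ = sin 55.76° = 0.8267.
Brewster: tan θ_B = n₂/n₁ = 0.8267.
θ_B = arctan(0.8267) = 39.58°.

θ_B ≈ 39.58°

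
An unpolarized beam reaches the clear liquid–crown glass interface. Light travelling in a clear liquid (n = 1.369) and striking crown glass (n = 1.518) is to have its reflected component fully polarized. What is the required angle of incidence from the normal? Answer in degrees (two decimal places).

Brewster's condition: tan θ_B = n₂/n₁ = 1.518/1.369 = 1.1088.
θ_B = arctan(1.1088) = 47.95°.

θ_B ≈ 47.95°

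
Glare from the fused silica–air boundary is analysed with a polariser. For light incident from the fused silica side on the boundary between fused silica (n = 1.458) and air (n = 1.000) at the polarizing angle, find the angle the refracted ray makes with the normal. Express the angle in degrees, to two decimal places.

θ_t ≈ 55.55°

θ_B = arctan(n₂/n₁) = arctan(1.000/1.458) = 34.45°.
At Brewster's angle the reflected and refracted rays are perpendicular, so θ_t = 90° − θ_B = 90° − 34.45° = 55.55°.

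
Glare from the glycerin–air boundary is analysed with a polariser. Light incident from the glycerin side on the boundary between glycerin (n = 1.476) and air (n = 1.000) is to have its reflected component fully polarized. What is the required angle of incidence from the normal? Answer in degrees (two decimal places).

Brewster's condition: tan θ_B = n₂/n₁ = 1.000/1.476 = 0.6775.
θ_B = arctan(0.6775) = 34.12°.

θ_B ≈ 34.12°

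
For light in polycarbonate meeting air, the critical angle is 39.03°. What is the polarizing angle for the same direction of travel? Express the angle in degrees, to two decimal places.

sin θ_c = n₂/n₁, so n₂/n₁ = sin 39.03° = 0.6297.
Brewster: tan θ_B = n₂/n₁ = 0.6297.
θ_B = arctan(0.6297) = 32.20°.

θ_B ≈ 32.20°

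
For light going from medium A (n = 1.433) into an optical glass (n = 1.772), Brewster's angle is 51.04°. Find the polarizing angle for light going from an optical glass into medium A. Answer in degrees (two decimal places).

θ_B' ≈ 38.96°

The two Brewster angles are complementary: θ_B' = 90° − θ_B = 90° − 51.04° = 38.96°.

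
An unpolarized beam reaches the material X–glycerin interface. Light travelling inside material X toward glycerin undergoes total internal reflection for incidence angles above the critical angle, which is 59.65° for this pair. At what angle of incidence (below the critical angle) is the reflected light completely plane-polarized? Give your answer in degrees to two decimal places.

At the critical angle sin θ_c = n₂/n₁, giving n₂/n₁ = sin 59.65° = 0.8630.
Then tan θ_B = n₂/n₁ = 0.8630, so θ_B = arctan 0.8630 = 40.79°.

θ_B ≈ 40.79°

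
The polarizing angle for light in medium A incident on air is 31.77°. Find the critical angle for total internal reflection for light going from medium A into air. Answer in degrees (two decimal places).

n₂/n₁ = tan 31.77° = 0.6193; the critical angle satisfies sin θ_c = n₂/n₁.
θ_c = arcsin(0.6193) = 38.27°.

θ_c ≈ 38.27°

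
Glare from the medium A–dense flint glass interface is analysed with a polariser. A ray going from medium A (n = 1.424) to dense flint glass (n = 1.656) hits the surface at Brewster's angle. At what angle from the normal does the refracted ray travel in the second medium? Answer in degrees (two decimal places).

First find Brewster's angle: tan θ_B = 1.656/1.424 = 1.1629, giving θ_B = 49.31°.
The refracted ray is perpendicular to the reflected ray, so θ_t = 90° − θ_B = 40.69°.

θ_t ≈ 40.69°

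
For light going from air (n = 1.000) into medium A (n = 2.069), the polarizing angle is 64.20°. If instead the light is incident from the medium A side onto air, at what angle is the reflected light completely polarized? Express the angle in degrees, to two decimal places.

tan θ_B' = n₁/n₂ = 1/tan θ_B, so θ_B' = 90° − θ_B.
θ_B' = 90° − 64.20° = 25.80°.

θ_B' ≈ 25.80°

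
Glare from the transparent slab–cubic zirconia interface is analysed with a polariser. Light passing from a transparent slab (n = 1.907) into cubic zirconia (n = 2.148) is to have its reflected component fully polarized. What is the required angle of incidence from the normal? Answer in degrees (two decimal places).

Here n₂/n₁ = 2.148/1.907 = 1.1264, and Brewster's law gives tan θ_B = n₂/n₁.
So θ_B = arctan 1.1264 = 48.40°.

θ_B ≈ 48.40°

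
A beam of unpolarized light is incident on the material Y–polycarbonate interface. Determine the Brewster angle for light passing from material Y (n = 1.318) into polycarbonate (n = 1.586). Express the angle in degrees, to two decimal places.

θ_B ≈ 50.27°

tan θ_B = n₂/n₁ = 1.586/1.318 = 1.2033.
θ_B = arctan(1.2033) = 50.27°.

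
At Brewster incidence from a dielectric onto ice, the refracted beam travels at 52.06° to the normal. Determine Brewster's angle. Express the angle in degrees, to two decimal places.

θ_B ≈ 37.94°

Since the reflected and refracted rays are at right angles at the polarizing angle, θ_B + θ_t = 90°.
So θ_B = 90° − θ_t = 90° − 52.06° = 37.94°.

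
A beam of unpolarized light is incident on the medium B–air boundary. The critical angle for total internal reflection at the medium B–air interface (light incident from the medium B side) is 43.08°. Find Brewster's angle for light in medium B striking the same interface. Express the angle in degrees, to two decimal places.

sin θ_c = n₂/n₁, so n₂/n₁ = sin 43.08° = 0.6830.
Brewster: tan θ_B = n₂/n₁ = 0.6830.
θ_B = arctan(0.6830) = 34.33°.

θ_B ≈ 34.33°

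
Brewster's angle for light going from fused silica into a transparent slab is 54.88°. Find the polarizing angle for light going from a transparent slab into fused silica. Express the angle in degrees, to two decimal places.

The two Brewster angles are complementary: θ_B' = 90° − θ_B = 90° − 54.88° = 35.12°.

θ_B' ≈ 35.12°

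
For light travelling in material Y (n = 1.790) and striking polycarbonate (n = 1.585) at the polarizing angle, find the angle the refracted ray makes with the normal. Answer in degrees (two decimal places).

θ_t ≈ 48.48°

First find Brewster's angle: tan θ_B = 1.585/1.790 = 0.8855, giving θ_B = 41.52°.
Since θ_B + θ_t = 90° at Brewster incidence, θ_t = 90° − 41.52° = 48.48°.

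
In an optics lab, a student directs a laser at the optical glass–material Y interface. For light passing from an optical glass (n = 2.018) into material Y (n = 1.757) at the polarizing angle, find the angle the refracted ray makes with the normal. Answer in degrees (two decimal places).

θ_B = arctan(n₂/n₁) = arctan(1.757/2.018) = 41.04°.
The refracted ray is perpendicular to the reflected ray, so θ_t = 90° − θ_B = 48.96°.

θ_t ≈ 48.96°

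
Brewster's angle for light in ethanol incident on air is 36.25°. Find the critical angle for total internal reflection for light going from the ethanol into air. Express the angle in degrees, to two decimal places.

θ_c ≈ 47.16°

tan θ_B = n₂/n₁ = tan 36.25° = 0.7332.
Total internal reflection: sin θ_c = n₂/n₁ = 0.7332.
θ_c = arcsin(0.7332) = 47.16°.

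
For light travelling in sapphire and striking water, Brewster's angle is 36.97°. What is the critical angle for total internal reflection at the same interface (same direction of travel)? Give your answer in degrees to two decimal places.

θ_c ≈ 48.83°

tan θ_B = n₂/n₁ = tan 36.97° = 0.7527.
Total internal reflection: sin θ_c = n₂/n₁ = 0.7527.
θ_c = arcsin(0.7527) = 48.83°.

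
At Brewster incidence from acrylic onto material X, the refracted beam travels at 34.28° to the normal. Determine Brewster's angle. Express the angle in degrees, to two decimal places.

θ_B ≈ 55.72°

Since the reflected and refracted rays are at right angles at the polarizing angle, θ_B + θ_t = 90°.
So θ_B = 90° − θ_t = 90° − 34.28° = 55.72°.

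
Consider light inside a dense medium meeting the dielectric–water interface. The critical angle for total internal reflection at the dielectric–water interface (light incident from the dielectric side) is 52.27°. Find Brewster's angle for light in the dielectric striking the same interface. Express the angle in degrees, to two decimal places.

θ_B ≈ 38.34°

At the critical angle sin θ_c = n₂/n₁, giving n₂/n₁ = sin 52.27° = 0.7909.
Then tan θ_B = n₂/n₁ = 0.7909, so θ_B = arctan 0.7909 = 38.34°.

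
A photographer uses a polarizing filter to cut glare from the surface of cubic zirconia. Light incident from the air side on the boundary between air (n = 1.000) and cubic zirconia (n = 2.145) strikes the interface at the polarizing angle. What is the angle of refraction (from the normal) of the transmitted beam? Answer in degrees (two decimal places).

θ_t ≈ 24.99°

tan θ_B = n₂/n₁ = 2.145/1.000 = 2.1450, so θ_B = 65.01°.
At Brewster's angle the reflected and refracted rays are perpendicular, so θ_t = 90° − θ_B = 90° − 65.01° = 24.99°.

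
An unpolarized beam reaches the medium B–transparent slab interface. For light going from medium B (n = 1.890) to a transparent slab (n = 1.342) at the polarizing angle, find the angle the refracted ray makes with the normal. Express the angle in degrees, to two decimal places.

θ_t ≈ 54.62°

First find Brewster's angle: tan θ_B = 1.342/1.890 = 0.7101, giving θ_B = 35.38°.
At Brewster's angle the reflected and refracted rays are perpendicular, so θ_t = 90° − θ_B = 90° − 35.38° = 54.62°.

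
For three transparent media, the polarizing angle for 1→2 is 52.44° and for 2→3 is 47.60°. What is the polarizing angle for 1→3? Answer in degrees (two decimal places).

θ_B ≈ 54.92°

n₂/n₁ = tan 52.44° = 1.3004 and n₃/n₂ = tan 47.60° = 1.0951.
Multiplying, n₃/n₁ = 1.3004 × 1.0951 = 1.4241, and θ_B(1→3) = arctan 1.4241 = 54.92°.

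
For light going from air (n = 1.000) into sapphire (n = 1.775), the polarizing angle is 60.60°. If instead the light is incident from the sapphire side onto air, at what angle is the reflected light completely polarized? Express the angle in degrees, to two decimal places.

The two Brewster angles are complementary: θ_B' = 90° − θ_B = 90° − 60.60° = 29.40°.

θ_B' ≈ 29.40°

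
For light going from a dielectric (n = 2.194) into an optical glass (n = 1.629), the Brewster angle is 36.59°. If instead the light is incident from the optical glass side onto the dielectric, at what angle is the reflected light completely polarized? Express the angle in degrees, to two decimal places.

θ_B' ≈ 53.41°

Reversing the direction swaps n₁ and n₂, so tan θ_B' = 1/tan θ_B and θ_B' = 90° − θ_B.
Hence θ_B' = 90° − 36.59° = 53.41°.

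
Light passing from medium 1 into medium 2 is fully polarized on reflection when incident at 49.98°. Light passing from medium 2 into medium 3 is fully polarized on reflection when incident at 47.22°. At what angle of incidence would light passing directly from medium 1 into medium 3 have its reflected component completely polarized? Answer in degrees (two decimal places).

θ_B ≈ 52.15°

tan θ_B(1→2) = n₂/n₁ = tan 49.98° = 1.1909.
tan θ_B(2→3) = n₃/n₂ = tan 47.22° = 1.0807.
n₃/n₁ = 1.2870. Then tan θ_B(1→3) = n₃/n₁, so θ_B(1→3) = arctan(1.2870) = 52.15°.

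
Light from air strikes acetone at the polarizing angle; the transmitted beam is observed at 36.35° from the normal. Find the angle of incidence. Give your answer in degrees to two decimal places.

At Brewster's angle the reflected and refracted rays are perpendicular, so θ_B + θ_t = 90°.
So θ_B = 90° − θ_t = 90° − 36.35° = 53.65°.

θ_B ≈ 53.65°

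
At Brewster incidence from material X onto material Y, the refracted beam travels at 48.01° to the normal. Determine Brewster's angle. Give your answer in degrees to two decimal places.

Brewster's condition makes the reflected and refracted beams perpendicular: θ_B + θ_t = 90°.
θ_B = 90° − 48.01° = 41.99°.

θ_B ≈ 41.99°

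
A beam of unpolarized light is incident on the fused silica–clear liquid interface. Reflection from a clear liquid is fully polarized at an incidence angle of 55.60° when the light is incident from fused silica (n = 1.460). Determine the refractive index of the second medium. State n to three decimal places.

At Brewster's angle, tan θ_B = n₂/n₁ with n₁ on the incident side (fused silica) and n₂ on the transmitted side (a clear liquid).
n₂ = n₁ tan θ_B = 1.460 × tan 55.60° = 2.132.

n ≈ 2.132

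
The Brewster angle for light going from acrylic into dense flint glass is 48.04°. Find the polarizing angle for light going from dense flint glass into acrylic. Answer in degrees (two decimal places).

θ_B' ≈ 41.96°

The two Brewster angles are complementary: θ_B' = 90° − θ_B = 90° − 48.04° = 41.96°.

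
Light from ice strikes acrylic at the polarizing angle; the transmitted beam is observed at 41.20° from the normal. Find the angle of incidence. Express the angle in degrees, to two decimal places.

Since the reflected and refracted rays are at right angles at the polarizing angle, θ_B + θ_t = 90°.
θ_B = 90° − 41.20° = 48.80°.

θ_B ≈ 48.80°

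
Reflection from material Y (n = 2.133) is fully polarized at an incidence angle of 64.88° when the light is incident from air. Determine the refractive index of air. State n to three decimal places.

n ≈ 1.000

Brewster's law: tan θ_B = n₂/n₁ (light incident in air, refracted into material Y).
n₁ = n₂ / tan θ_B = 2.133 / tan 64.88° = 1.000.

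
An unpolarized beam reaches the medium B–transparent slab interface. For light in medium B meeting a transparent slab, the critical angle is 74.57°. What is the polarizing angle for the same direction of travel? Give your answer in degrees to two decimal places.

n₂/n₁ = sin θ_c = sin 74.57° = 0.9640.
tan θ_B equals the same ratio, so θ_B = arctan(0.9640) = 43.95°.

θ_B ≈ 43.95°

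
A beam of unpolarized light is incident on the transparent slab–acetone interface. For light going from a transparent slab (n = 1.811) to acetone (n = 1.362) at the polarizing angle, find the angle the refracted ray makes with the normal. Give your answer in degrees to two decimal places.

θ_t ≈ 53.05°

tan θ_B = n₂/n₁ = 1.362/1.811 = 0.7521, so θ_B = 36.95°.
At Brewster's angle the reflected and refracted rays are perpendicular, so θ_t = 90° − θ_B = 90° − 36.95° = 53.05°.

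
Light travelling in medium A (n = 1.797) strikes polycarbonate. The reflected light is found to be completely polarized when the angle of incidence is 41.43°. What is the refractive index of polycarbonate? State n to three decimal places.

n ≈ 1.586

Full polarization of the reflected beam means tan θ_B = n₂/n₁, where n₁ is the incident medium (medium A).
n₂ = n₁ tan θ_B = 1.797 × tan 41.43° = 1.586.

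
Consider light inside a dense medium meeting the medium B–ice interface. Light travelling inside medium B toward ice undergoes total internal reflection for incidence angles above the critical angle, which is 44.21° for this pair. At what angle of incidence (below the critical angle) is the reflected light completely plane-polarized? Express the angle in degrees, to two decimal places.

θ_B ≈ 34.89°

sin θ_c = n₂/n₁, so n₂/n₁ = sin 44.21° = 0.6973.
Brewster: tan θ_B = n₂/n₁ = 0.6973.
θ_B = arctan(0.6973) = 34.89°.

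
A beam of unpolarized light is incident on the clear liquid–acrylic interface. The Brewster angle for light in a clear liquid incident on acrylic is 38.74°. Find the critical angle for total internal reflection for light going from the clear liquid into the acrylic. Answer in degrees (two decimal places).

θ_c ≈ 53.35°

From Brewster, n₂/n₁ = tan θ_B = tan 38.74° = 0.8023.
Then sin θ_c = n₂/n₁ = 0.8023, so θ_c = arcsin 0.8023 = 53.35°.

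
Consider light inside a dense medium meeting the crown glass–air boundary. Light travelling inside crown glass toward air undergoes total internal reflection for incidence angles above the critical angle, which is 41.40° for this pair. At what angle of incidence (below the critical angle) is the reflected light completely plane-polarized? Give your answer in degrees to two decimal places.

θ_B ≈ 33.48°

sin θ_c = n₂/n₁, so n₂/n₁ = sin 41.40° = 0.6613.
Brewster: tan θ_B = n₂/n₁ = 0.6613.
θ_B = arctan(0.6613) = 33.48°.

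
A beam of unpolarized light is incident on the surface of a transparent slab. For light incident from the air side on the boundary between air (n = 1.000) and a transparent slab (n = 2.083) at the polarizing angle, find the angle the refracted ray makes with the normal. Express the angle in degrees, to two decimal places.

θ_t ≈ 25.64°

tan θ_B = n₂/n₁ = 2.083/1.000 = 2.0830, so θ_B = 64.36°.
Since θ_B + θ_t = 90° at Brewster incidence, θ_t = 90° − 64.36° = 25.64°.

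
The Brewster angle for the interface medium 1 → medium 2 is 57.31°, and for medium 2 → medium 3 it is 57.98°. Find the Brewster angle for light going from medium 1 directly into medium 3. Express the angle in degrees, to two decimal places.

tan θ_B(1→2) = n₂/n₁ = tan 57.31° = 1.5583.
tan θ_B(2→3) = n₃/n₂ = tan 57.98° = 1.5991.
So n₃/n₁ = (n₂/n₁)(n₃/n₂) = 1.5583 × 1.5991 = 2.4918.
θ_B(1→3) = arctan(2.4918) = 68.13°.

θ_B ≈ 68.13°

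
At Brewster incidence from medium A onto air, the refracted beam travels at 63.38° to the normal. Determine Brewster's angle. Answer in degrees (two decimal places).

θ_B ≈ 26.62°

Brewster's condition makes the reflected and refracted beams perpendicular: θ_B + θ_t = 90°.
θ_B = 90° − 63.38° = 26.62°.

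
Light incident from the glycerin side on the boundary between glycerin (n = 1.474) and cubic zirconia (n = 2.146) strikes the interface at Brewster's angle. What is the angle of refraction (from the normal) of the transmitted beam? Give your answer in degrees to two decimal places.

First find Brewster's angle: tan θ_B = 2.146/1.474 = 1.4559, giving θ_B = 55.52°.
Since θ_B + θ_t = 90° at Brewster incidence, θ_t = 90° − 55.52° = 34.48°.

θ_t ≈ 34.48°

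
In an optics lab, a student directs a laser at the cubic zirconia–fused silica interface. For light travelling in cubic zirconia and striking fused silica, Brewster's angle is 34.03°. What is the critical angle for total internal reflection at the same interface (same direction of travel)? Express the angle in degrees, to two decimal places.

θ_c ≈ 42.48°

tan θ_B = n₂/n₁ = tan 34.03° = 0.6753.
Total internal reflection: sin θ_c = n₂/n₁ = 0.6753.
θ_c = arcsin(0.6753) = 42.48°.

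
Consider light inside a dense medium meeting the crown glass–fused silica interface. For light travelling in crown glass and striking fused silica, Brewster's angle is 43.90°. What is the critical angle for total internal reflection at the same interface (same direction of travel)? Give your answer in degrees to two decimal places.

tan θ_B = n₂/n₁ = tan 43.90° = 0.9623.
Total internal reflection: sin θ_c = n₂/n₁ = 0.9623.
θ_c = arcsin(0.9623) = 74.22°.

θ_c ≈ 74.22°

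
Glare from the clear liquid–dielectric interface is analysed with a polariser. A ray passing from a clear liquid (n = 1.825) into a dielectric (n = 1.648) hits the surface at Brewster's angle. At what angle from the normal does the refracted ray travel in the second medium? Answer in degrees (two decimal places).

θ_t ≈ 47.92°

First find Brewster's angle: tan θ_B = 1.648/1.825 = 0.9030, giving θ_B = 42.08°.
The refracted ray is perpendicular to the reflected ray, so θ_t = 90° − θ_B = 47.92°.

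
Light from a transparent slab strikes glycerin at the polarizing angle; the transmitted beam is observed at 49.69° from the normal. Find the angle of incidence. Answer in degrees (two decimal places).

θ_B ≈ 40.31°

Brewster's condition makes the reflected and refracted beams perpendicular: θ_B + θ_t = 90°.
So θ_B = 90° − θ_t = 90° − 49.69° = 40.31°.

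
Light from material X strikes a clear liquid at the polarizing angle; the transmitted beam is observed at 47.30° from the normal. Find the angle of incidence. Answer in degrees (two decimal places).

Brewster's condition makes the reflected and refracted beams perpendicular: θ_B + θ_t = 90°.
So θ_B = 90° − θ_t = 90° − 47.30° = 42.70°.

θ_B ≈ 42.70°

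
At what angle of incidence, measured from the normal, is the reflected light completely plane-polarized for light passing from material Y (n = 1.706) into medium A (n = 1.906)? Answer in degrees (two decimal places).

θ_B ≈ 48.17°

tan θ_B = n₂/n₁ = 1.906/1.706 = 1.1172.
θ_B = arctan(1.1172) = 48.17°.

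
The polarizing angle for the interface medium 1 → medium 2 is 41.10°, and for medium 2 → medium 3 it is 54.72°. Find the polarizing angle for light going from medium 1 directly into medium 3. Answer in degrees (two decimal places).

n₂/n₁ = tan 41.10° = 0.8724 and n₃/n₂ = tan 54.72° = 1.4134.
So n₃/n₁ = (n₂/n₁)(n₃/n₂) = 0.8724 × 1.4134 = 1.2330.
θ_B(1→3) = arctan(1.2330) = 50.96°.

θ_B ≈ 50.96°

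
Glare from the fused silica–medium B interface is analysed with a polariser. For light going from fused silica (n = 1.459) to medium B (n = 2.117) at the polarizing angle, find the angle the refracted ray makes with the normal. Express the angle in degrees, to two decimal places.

First find Brewster's angle: tan θ_B = 2.117/1.459 = 1.4510, giving θ_B = 55.43°.
At Brewster's angle the reflected and refracted rays are perpendicular, so θ_t = 90° − θ_B = 90° − 55.43° = 34.57°.

θ_t ≈ 34.57°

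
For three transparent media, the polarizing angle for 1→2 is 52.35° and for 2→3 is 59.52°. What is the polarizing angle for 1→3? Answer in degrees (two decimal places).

n₂/n₁ = tan 52.35° = 1.2962 and n₃/n₂ = tan 59.52° = 1.6990.
Multiplying, n₃/n₁ = 1.2962 × 1.6990 = 2.2022, and θ_B(1→3) = arctan 2.2022 = 65.58°.

θ_B ≈ 65.58°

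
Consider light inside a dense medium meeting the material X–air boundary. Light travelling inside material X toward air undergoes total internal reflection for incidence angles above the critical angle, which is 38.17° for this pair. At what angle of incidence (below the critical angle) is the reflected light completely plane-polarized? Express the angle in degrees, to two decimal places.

θ_B ≈ 31.72°

At the critical angle sin θ_c = n₂/n₁, giving n₂/n₁ = sin 38.17° = 0.6180.
Then tan θ_B = n₂/n₁ = 0.6180, so θ_B = arctan 0.6180 = 31.72°.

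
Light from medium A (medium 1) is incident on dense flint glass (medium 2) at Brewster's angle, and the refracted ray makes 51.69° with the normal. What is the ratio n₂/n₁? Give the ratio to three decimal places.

n₂/n₁ ≈ 0.790

At Brewster incidence θ_B = 90° − θ_t = 90° − 51.69° = 38.31°.
tan θ_B = n₂/n₁, so n₂/n₁ = tan 38.31° = 0.790.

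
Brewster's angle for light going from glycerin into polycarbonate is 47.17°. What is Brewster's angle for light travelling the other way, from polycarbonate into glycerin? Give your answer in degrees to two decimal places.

θ_B' ≈ 42.83°

Reversing the direction swaps n₁ and n₂, so tan θ_B' = 1/tan θ_B and θ_B' = 90° − θ_B.
Hence θ_B' = 90° − 47.17° = 42.83°.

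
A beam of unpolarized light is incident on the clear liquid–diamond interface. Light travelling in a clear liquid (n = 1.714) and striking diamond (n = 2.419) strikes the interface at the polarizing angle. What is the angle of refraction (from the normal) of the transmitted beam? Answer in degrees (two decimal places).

θ_t ≈ 35.32°

tan θ_B = n₂/n₁ = 2.419/1.714 = 1.4113, so θ_B = 54.68°.
The refracted ray is perpendicular to the reflected ray, so θ_t = 90° − θ_B = 35.32°.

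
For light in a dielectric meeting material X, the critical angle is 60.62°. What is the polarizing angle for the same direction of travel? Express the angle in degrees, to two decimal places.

θ_B ≈ 41.07°

At the critical angle sin θ_c = n₂/n₁, giving n₂/n₁ = sin 60.62° = 0.8714.
Then tan θ_B = n₂/n₁ = 0.8714, so θ_B = arctan 0.8714 = 41.07°.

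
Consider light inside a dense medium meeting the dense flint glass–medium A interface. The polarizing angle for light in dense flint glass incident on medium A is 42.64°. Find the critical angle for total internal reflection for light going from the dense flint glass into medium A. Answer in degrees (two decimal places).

θ_c ≈ 67.05°

n₂/n₁ = tan 42.64° = 0.9208; the critical angle satisfies sin θ_c = n₂/n₁.
θ_c = arcsin(0.9208) = 67.05°.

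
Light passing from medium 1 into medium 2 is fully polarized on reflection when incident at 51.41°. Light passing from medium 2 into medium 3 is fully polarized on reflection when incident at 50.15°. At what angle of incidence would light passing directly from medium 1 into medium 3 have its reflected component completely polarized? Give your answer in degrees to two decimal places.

θ_B ≈ 56.33°

n₂/n₁ = tan 51.41° = 1.2531 and n₃/n₂ = tan 50.15° = 1.1981.
n₃/n₁ = 1.5014. Then tan θ_B(1→3) = n₃/n₁, so θ_B(1→3) = arctan(1.5014) = 56.33°.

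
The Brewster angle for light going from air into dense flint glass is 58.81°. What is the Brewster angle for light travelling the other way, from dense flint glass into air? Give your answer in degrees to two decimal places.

θ_B' ≈ 31.19°

Reversing the direction swaps n₁ and n₂, so tan θ_B' = 1/tan θ_B and θ_B' = 90° − θ_B.
Hence θ_B' = 90° − 58.81° = 31.19°.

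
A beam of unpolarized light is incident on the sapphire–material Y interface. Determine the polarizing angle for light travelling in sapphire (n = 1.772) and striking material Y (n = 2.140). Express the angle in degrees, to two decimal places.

θ_B ≈ 50.37°

tan θ_B = n₂/n₁ = 2.140/1.772 = 1.2077.
So θ_B = arctan 1.2077 = 50.37°.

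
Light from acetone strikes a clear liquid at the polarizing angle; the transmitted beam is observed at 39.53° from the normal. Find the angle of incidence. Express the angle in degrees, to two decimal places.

θ_B ≈ 50.47°

At Brewster's angle the reflected and refracted rays are perpendicular, so θ_B + θ_t = 90°.
So θ_B = 90° − θ_t = 90° − 39.53° = 50.47°.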